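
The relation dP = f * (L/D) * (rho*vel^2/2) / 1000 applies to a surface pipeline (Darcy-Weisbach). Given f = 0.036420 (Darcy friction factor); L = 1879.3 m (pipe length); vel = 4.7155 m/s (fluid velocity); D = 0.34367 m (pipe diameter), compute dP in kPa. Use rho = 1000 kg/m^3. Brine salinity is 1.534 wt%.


dP = f * (L/D) * (rho*vel^2/2) / 1000
dP = 0.036420 * (1879.3/0.34367) * (1000*4.7155^2/2) / 1000
dP = 2214.2 kPa


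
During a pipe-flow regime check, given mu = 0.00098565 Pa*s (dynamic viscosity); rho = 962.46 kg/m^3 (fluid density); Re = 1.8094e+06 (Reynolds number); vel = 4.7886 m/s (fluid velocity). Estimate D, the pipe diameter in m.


D = Re * mu / (rho * vel)
D = 1.8094e+06 * 0.00098565 / (962.46 * 4.7886)
D = 0.38696 m


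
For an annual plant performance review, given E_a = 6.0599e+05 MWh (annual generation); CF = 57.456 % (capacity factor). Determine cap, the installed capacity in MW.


cap = E_a / (CF/100 * 8760)
cap = 6.0599e+05 / (57.456/100 * 8760)
cap = 120.40 MW


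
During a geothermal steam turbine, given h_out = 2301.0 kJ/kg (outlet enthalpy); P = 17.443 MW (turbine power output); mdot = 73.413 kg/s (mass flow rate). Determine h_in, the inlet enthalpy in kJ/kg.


h_in = h_out + P * 1000 / mdot
h_in = 2301.0 + 17.443 * 1000 / 73.413
h_in = 2538.6 kJ/kg


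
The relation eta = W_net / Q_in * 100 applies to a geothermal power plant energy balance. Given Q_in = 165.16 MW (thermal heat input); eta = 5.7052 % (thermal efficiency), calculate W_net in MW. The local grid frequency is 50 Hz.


W_net = eta / 100 * Q_in
W_net = 5.7052 / 100 * 165.16
W_net = 9.4227 MW


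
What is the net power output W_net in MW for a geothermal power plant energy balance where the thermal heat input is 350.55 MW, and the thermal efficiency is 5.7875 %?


W_net = eta / 100 * Q_in
W_net = 5.7875 / 100 * 350.55
W_net = 20.288 MW


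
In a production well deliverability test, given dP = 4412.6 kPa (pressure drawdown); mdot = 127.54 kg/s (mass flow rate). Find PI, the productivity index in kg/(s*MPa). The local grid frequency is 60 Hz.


PI = mdot * 1000 / dP
PI = 127.54 * 1000 / 4412.6
PI = 28.904 kg/(s*MPa)


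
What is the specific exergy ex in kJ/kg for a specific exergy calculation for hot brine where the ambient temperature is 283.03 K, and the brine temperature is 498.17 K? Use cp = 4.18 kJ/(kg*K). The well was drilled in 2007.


ex = cp * ((T_b - T_0) - T_0 * ln(T_b/T_0))
ex = 4.18 * ((498.17 - 283.03) - 283.03 * ln(498.17/283.03))
ex = 230.39 kJ/kg


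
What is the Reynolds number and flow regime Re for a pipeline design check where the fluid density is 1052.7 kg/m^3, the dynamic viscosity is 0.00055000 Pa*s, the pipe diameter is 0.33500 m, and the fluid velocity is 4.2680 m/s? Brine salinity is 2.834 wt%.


Step 1: Re = rho*vel*D/mu = 1052.7*4.268*0.335/0.00055 = 2.7366e+06
Step 2: Re = 2.7366e+06 > 4000, so flow is turbulent.
Re = 2.7366e+06 (turbulent)


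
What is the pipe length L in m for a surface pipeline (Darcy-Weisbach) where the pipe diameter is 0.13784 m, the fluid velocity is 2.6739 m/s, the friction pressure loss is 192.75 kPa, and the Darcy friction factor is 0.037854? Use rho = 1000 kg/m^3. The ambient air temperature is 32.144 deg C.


L = dP*1000*D / (f*rho*vel^2/2)
L = 192.75*1000*0.13784 / (0.037854*1000*2.6739^2/2)
L = 196.33 m


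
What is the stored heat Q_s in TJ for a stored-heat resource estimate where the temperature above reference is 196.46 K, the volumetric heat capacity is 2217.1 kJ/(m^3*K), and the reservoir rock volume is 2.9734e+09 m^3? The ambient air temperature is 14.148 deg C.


Q_s = Vr * rhoc * dT / 1e12
Q_s = 2.9734e+09 * 2217.1 * 196.46 / 1e12
Q_s = 1295.128 PJ
Convert: 1295.128 PJ * 1000.0 = 1.2951e+06 TJ
Q_s = 1.2951e+06 TJ


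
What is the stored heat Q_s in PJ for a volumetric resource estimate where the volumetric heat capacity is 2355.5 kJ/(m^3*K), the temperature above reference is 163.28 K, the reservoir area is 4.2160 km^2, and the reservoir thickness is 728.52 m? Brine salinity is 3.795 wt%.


Step 1: Vr = A*1e6*hr = 4.216*1e6*728.52 = 3.071440e+09 m^3
Step 2: Q_s = Vr*rhoc*dT/1e12 = 3.071440e+09*2355.5*163.28/1e12 = 1181.3 PJ
Q_s = 1181.3 PJ


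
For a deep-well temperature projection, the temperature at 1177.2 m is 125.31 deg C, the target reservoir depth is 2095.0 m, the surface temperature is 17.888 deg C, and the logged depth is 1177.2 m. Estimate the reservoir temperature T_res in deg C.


Step 1: grad = (T_d1 - T_surf)/d1 * 1000 = (125.31 - 17.888)/1177.2 * 1000 = 91.25212 deg C/km
Step 2: T_res = T_surf + grad*d2/1000 = 17.888 + 91.25212*2095.0/1000 = 209.06 deg C
T_res = 209.06 deg C


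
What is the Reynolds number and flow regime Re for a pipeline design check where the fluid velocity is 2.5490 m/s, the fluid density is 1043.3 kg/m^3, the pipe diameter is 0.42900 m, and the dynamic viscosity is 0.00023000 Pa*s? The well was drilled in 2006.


Step 1: Re = rho*vel*D/mu = 1043.3*2.549*0.429/0.00023 = 4.9603e+06
Step 2: Re = 4.9603e+06 > 4000, so flow is turbulent.
Re = 4.9603e+06 (turbulent)


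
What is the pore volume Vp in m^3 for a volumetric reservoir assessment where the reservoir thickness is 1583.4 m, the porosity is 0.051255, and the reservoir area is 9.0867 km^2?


Vp = A * 1e6 * hr * phi
Vp = 9.0867 * 1e6 * 1583.4 * 0.051255
Vp = 7.3745e+08 m^3


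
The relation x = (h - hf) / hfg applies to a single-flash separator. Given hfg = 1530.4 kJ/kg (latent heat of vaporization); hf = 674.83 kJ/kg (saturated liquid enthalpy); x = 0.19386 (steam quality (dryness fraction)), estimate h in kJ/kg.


h = hf + x * hfg
h = 674.83 + 0.19386 * 1530.4
h = 971.51 kJ/kg


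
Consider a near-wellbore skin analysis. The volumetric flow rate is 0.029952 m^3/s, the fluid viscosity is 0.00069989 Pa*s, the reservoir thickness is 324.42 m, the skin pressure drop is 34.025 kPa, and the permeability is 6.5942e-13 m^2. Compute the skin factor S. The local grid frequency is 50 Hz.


S = dP_s * 1000 * 2*pi*k*hr / (q*mu)
S = 34.025 * 1000 * 2*pi*6.5942e-13*324.42 / (0.029952*0.00069989)
S = 2.1817


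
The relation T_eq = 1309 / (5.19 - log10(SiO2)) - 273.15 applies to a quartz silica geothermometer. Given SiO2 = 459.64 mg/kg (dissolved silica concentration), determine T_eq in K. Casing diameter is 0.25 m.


T_eq = 1309 / (5.19 - log10(SiO2)) - 273.15
T_eq = 1309 / (5.19 - log10(459.64)) - 273.15
T_eq = 244.7362 deg C
Convert to K: 244.7362 + 273.15 = 517.89 K
T_eq = 517.89 K


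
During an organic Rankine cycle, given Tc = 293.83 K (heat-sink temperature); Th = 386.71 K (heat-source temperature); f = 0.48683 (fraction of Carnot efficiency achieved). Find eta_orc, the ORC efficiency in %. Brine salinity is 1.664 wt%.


eta_orc = (1 - Tc/Th) * f * 100
eta_orc = (1 - 293.83/386.71) * 0.48683 * 100
eta_orc = 11.693 %


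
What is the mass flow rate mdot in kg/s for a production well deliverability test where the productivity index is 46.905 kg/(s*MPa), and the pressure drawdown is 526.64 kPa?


mdot = PI * dP / 1000
mdot = 46.905 * 526.64 / 1000
mdot = 24.702 kg/s


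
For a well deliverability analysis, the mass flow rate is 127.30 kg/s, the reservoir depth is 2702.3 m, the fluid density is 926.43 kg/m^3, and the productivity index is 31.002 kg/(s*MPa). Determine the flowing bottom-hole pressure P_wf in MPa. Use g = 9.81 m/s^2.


Step 1: P_i = rho*g*h/1e6 = 926.43*9.81*2702.3/1e6 = 24.55925 MPa
Step 2: P_wf = P_i - mdot/PI = 24.55925 - 127.3/31.002 = 20.453 MPa
P_wf = 20.453 MPa


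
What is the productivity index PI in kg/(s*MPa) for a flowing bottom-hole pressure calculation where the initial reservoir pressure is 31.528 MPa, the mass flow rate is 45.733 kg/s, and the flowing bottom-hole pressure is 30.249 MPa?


PI = mdot / (P_i - P_wf)
PI = 45.733 / (31.528 - 30.249)
PI = 35.757 kg/(s*MPa)


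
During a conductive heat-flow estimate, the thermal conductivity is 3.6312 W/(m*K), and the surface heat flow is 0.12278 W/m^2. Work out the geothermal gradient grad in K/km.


grad = q * 1000 / k
grad = 0.12278 * 1000 / 3.6312
grad = 33.81251 deg C/km
Convert: 33.81251 deg C/km * 1.0 = 33.813 K/km
grad = 33.813 K/km


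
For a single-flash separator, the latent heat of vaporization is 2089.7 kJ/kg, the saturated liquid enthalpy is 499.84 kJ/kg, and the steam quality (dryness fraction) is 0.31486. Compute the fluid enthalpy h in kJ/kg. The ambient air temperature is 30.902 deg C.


h = hf + x * hfg
h = 499.84 + 0.31486 * 2089.7
h = 1157.8 kJ/kg


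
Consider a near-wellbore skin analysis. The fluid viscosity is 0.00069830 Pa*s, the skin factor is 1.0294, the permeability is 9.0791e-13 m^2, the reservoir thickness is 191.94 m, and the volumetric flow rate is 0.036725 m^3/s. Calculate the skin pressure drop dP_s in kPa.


dP_s = S * q * mu / (2*pi*k*hr) / 1000
dP_s = 1.0294 * 0.036725 * 0.00069830 / (2*pi*9.0791e-13*191.94) / 1000
dP_s = 24.110 kPa


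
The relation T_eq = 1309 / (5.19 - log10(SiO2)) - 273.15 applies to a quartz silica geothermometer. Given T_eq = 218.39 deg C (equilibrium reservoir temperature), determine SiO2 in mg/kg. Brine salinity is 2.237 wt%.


SiO2 = 10^(5.19 - 1309/(T_eq + 273.15))
SiO2 = 10^(5.19 - 1309/(218.39 + 273.15))
SiO2 = 336.47 mg/kg


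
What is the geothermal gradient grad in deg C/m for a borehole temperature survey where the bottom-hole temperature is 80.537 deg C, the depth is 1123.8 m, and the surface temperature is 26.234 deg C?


grad = (T_d - T_surf) / d * 1000
grad = (80.537 - 26.234) / 1123.8 * 1000
grad = 48.32088 deg C/km
Convert: 48.32088 deg C/km * 0.001 = 0.048321 deg C/m
grad = 0.048321 deg C/m


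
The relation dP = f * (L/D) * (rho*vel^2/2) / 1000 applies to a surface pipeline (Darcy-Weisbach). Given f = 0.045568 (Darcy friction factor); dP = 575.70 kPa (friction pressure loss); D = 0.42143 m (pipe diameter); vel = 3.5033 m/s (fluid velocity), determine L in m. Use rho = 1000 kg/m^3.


L = dP*1000*D / (f*rho*vel^2/2)
L = 575.70*1000*0.42143 / (0.045568*1000*3.5033^2/2)
L = 867.63 m


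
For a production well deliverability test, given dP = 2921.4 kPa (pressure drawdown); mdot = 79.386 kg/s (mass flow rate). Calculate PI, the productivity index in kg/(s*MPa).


PI = mdot * 1000 / dP
PI = 79.386 * 1000 / 2921.4
PI = 27.174 kg/(s*MPa)


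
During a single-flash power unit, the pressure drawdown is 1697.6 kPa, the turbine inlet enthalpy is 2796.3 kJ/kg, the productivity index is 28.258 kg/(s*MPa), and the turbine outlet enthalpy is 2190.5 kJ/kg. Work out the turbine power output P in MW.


Step 1: mdot = PI * dP / 1000 = 28.258 * 1697.6 / 1000 = 47.97078 kg/s
Step 2: P = mdot*(h_in - h_out)/1000 = 47.97078*(2796.3 - 2190.5)/1000 = 29.061 MW
P = 29.061 MW


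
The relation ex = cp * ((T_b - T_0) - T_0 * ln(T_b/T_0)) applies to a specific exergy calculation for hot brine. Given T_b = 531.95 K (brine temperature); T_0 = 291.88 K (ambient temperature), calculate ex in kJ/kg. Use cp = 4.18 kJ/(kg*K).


ex = cp * ((T_b - T_0) - T_0 * ln(T_b/T_0))
ex = 4.18 * ((531.95 - 291.88) - 291.88 * ln(531.95/291.88))
ex = 271.21 kJ/kg


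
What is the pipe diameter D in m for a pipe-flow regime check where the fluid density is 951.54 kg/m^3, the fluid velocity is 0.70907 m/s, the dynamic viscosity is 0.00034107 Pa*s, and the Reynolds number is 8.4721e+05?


D = Re * mu / (rho * vel)
D = 8.4721e+05 * 0.00034107 / (951.54 * 0.70907)
D = 0.42827 m


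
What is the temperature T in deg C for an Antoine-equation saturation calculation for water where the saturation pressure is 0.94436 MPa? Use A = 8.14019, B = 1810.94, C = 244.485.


T = B / (A - log10(P_sat * 760 / 0.101325)) - C
T = 1810.94 / (8.14019 - log10(0.94436 * 760 / 0.101325)) - 244.485
T = 177.65 deg C


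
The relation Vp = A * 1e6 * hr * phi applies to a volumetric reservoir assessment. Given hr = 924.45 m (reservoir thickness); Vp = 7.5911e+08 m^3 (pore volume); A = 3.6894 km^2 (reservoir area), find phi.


phi = Vp / (A * 1e6 * hr)
phi = 7.5911e+08 / (3.6894 * 1e6 * 924.45)
phi = 0.22257


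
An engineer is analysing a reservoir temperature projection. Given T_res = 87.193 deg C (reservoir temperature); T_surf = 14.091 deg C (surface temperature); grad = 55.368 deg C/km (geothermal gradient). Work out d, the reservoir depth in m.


d = (T_res - T_surf) / grad * 1000
d = (87.193 - 14.091) / 55.368 * 1000
d = 1320.3 m


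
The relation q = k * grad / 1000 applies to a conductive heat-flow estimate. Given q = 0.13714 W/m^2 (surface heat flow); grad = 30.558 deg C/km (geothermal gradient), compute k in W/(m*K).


k = q * 1000 / grad
k = 0.13714 * 1000 / 30.558
k = 4.4879 W/(m*K)


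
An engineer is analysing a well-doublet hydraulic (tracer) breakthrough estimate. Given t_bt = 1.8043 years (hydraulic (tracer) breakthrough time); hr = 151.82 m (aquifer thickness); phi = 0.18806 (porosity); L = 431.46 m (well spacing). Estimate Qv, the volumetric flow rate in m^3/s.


Qv = pi*hr*phi*L^2 / (3*t_bt*365.25*86400)
Qv = pi*151.82*0.18806*431.46^2 / (3*1.8043*365.25*86400)
Qv = 0.097751 m^3/s


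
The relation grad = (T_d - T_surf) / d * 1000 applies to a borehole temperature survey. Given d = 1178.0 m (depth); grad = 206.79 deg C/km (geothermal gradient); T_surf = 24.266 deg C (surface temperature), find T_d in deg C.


T_d = T_surf + grad * d / 1000
T_d = 24.266 + 206.79 * 1178.0 / 1000
T_d = 267.86 deg C


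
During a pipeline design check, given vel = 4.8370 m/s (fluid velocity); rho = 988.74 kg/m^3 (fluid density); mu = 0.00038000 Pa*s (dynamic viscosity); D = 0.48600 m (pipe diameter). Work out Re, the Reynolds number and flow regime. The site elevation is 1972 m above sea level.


Step 1: Re = rho*vel*D/mu = 988.74*4.837*0.486/0.00038 = 6.1166e+06
Step 2: Re = 6.1166e+06 > 4000, so flow is turbulent.
Re = 6.1166e+06 (turbulent)


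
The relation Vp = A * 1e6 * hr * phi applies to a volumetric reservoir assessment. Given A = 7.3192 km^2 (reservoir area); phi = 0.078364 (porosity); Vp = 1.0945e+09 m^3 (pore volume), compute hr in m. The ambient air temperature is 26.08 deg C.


hr = Vp / (A * 1e6 * phi)
hr = 1.0945e+09 / (7.3192 * 1e6 * 0.078364)
hr = 1908.3 m


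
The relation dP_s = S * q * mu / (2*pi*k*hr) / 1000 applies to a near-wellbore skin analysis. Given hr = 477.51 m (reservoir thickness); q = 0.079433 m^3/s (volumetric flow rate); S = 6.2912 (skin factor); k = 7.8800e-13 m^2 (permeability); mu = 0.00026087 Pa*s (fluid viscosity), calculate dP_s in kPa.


dP_s = S * q * mu / (2*pi*k*hr) / 1000
dP_s = 6.2912 * 0.079433 * 0.00026087 / (2*pi*7.8800e-13*477.51) / 1000
dP_s = 55.140 kPa


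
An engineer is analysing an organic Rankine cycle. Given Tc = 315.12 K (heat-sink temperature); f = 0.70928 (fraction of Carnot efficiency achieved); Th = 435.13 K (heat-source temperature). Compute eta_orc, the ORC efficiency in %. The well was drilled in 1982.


eta_orc = (1 - Tc/Th) * f * 100
eta_orc = (1 - 315.12/435.13) * 0.70928 * 100
eta_orc = 19.562 %


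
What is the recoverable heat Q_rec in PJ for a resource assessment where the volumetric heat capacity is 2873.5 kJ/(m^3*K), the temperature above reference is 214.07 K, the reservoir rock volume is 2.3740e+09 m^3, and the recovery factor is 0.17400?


Step 1: Q_s = Vr*rhoc*dT/1e12 = 2.3740e+09*2873.5*214.07/1e12 = 1460.319 PJ
Step 2: Q_rec = Q_s * RF = 1460.319 * 0.174 = 254.10 PJ
Q_rec = 254.10 PJ


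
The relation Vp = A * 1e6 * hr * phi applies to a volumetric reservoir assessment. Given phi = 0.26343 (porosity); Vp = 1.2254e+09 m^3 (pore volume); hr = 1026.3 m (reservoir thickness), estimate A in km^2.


A = Vp / (1e6 * hr * phi)
A = 1.2254e+09 / (1e6 * 1026.3 * 0.26343)
A = 4.5325 km^2


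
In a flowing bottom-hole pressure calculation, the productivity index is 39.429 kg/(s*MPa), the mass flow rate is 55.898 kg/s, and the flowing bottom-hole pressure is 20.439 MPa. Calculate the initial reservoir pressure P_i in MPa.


P_i = P_wf + mdot / PI
P_i = 20.439 + 55.898 / 39.429
P_i = 21.857 MPa


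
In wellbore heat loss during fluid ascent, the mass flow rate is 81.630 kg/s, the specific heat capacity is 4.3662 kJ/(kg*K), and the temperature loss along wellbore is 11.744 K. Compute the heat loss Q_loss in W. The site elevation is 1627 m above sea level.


Q_loss = mdot * cp * dT
Q_loss = 81.630 * 4.3662 * 11.744
Q_loss = 4185.713 kW
Convert: 4185.713 kW * 1000.0 = 4.1857e+06 W
Q_loss = 4.1857e+06 W


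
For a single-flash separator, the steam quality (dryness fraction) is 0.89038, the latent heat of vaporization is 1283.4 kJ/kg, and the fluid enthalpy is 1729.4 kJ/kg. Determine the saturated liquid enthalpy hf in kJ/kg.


hf = h - x * hfg
hf = 1729.4 - 0.89038 * 1283.4
hf = 586.69 kJ/kg


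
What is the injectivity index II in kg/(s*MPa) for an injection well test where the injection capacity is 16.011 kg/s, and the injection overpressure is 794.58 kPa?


II = mdot * 1000 / dP
II = 16.011 * 1000 / 794.58
II = 20.150 kg/(s*MPa)


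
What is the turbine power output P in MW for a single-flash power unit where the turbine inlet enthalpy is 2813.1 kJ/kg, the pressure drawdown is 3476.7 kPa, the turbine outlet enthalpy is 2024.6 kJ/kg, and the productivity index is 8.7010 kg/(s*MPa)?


Step 1: mdot = PI * dP / 1000 = 8.701 * 3476.7 / 1000 = 30.25077 kg/s
Step 2: P = mdot*(h_in - h_out)/1000 = 30.25077*(2813.1 - 2024.6)/1000 = 23.853 MW
P = 23.853 MW


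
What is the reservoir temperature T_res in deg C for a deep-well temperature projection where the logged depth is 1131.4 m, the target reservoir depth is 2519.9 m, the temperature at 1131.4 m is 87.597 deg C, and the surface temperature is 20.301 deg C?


Step 1: grad = (T_d1 - T_surf)/d1 * 1000 = (87.597 - 20.301)/1131.4 * 1000 = 59.48029 deg C/km
Step 2: T_res = T_surf + grad*d2/1000 = 20.301 + 59.48029*2519.9/1000 = 170.19 deg C
T_res = 170.19 deg C


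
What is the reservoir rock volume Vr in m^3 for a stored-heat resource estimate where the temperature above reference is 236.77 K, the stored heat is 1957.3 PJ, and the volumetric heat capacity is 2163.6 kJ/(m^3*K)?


Vr = Q_s * 1e12 / (rhoc * dT)
Vr = 1957.3 * 1e12 / (2163.6 * 236.77)
Vr = 3.8208e+09 m^3


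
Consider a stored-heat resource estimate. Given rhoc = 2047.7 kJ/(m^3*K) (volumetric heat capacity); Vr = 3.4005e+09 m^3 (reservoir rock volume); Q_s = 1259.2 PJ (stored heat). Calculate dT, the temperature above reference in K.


dT = Q_s * 1e12 / (Vr * rhoc)
dT = 1259.2 * 1e12 / (3.4005e+09 * 2047.7)
dT = 180.84 K


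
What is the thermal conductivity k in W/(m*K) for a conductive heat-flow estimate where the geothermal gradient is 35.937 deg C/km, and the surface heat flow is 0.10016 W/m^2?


k = q * 1000 / grad
k = 0.10016 * 1000 / 35.937
k = 2.7871 W/(m*K)


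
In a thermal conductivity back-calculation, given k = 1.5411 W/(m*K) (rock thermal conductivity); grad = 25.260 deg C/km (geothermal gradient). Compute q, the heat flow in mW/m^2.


q = k * grad / 1000
q = 1.5411 * 25.260 / 1000
q = 0.03892819 W/m^2
Convert: 0.03892819 W/m^2 * 1000.0 = 38.928 mW/m^2
q = 38.928 mW/m^2


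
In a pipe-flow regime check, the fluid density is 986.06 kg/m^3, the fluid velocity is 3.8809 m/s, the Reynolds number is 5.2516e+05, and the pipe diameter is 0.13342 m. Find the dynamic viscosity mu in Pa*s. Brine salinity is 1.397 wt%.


mu = rho * vel * D / Re
mu = 986.06 * 3.8809 * 0.13342 / 5.2516e+05
mu = 0.00097222 Pa*s


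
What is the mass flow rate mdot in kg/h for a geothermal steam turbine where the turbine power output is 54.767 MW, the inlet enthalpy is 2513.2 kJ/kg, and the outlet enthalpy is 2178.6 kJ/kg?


mdot = P * 1000 / (h_in - h_out)
mdot = 54.767 * 1000 / (2513.2 - 2178.6)
mdot = 163.6790 kg/s
Convert: 163.6790 kg/s * 3600.0 = 5.8924e+05 kg/h
mdot = 5.8924e+05 kg/h


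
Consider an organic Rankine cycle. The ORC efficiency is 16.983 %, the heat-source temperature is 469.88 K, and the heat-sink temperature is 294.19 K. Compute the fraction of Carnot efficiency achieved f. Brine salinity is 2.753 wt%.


f = (eta_orc/100) / (1 - Tc/Th)
f = (16.983/100) / (1 - 294.19/469.88)
f = 0.45421


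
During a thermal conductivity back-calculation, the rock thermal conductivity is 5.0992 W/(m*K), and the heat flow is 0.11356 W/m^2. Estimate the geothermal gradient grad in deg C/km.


grad = q / k * 1000
grad = 0.11356 / 5.0992 * 1000
grad = 22.270 deg C/km


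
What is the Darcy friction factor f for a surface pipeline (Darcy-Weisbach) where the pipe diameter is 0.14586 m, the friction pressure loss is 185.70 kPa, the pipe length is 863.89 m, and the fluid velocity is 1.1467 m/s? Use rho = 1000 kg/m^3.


f = dP*1000 / ((L/D)*(rho*vel^2/2))
f = 185.70*1000 / ((863.89/0.14586)*(1000*1.1467^2/2))
f = 0.047689


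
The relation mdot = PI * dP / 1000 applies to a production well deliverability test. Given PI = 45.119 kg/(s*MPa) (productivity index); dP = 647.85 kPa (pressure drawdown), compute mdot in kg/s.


mdot = PI * dP / 1000
mdot = 45.119 * 647.85 / 1000
mdot = 29.230 kg/s


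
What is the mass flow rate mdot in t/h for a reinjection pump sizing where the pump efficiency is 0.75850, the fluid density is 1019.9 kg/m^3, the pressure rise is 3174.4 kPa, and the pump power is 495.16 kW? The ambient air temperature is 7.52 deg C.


mdot = P_pump * rho * eta / dP
mdot = 495.16 * 1019.9 * 0.75850 / 3174.4
mdot = 120.6694 kg/s
Convert: 120.6694 kg/s * 3.6 = 434.41 t/h
mdot = 434.41 t/h


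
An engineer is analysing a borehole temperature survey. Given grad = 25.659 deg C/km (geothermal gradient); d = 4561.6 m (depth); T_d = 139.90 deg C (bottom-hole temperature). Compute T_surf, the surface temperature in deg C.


T_surf = T_d - grad * d / 1000
T_surf = 139.90 - 25.659 * 4561.6 / 1000
T_surf = 22.854 deg C


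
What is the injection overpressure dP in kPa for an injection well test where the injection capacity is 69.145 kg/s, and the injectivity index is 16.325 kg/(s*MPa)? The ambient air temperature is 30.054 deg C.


dP = mdot * 1000 / II
dP = 69.145 * 1000 / 16.325
dP = 4235.5 kPa


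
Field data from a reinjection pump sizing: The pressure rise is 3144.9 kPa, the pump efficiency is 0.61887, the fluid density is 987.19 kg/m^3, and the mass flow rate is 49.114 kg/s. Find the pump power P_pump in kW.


P_pump = mdot * dP / (rho * eta)
P_pump = 49.114 * 3144.9 / (987.19 * 0.61887)
P_pump = 252.82 kW


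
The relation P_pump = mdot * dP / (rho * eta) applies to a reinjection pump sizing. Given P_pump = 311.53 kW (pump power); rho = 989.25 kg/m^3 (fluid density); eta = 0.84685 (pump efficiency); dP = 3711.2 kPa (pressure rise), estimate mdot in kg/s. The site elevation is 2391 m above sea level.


mdot = P_pump * rho * eta / dP
mdot = 311.53 * 989.25 * 0.84685 / 3711.2
mdot = 70.323 kg/s


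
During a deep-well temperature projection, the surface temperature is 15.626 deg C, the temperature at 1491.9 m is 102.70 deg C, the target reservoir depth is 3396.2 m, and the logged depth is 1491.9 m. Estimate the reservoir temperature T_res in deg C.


Step 1: grad = (T_d1 - T_surf)/d1 * 1000 = (102.7 - 15.626)/1491.9 * 1000 = 58.36450 deg C/km
Step 2: T_res = T_surf + grad*d2/1000 = 15.626 + 58.36450*3396.2/1000 = 213.84 deg C
T_res = 213.84 deg C


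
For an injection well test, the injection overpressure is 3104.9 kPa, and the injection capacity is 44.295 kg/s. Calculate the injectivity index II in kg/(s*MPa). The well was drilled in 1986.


II = mdot * 1000 / dP
II = 44.295 * 1000 / 3104.9
II = 14.266 kg/(s*MPa)


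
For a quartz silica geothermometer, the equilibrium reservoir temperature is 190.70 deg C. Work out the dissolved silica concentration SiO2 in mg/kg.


SiO2 = 10^(5.19 - 1309/(T_eq + 273.15))
SiO2 = 10^(5.19 - 1309/(190.70 + 273.15))
SiO2 = 233.33 mg/kg


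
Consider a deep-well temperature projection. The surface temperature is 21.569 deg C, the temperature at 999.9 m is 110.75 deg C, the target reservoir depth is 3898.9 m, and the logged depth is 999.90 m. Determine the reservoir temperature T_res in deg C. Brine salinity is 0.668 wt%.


Step 1: grad = (T_d1 - T_surf)/d1 * 1000 = (110.75 - 21.569)/999.9 * 1000 = 89.18992 deg C/km
Step 2: T_res = T_surf + grad*d2/1000 = 21.569 + 89.18992*3898.9/1000 = 369.31 deg C
T_res = 369.31 deg C


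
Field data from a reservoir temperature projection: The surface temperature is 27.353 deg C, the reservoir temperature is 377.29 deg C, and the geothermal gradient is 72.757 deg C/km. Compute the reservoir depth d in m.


d = (T_res - T_surf) / grad * 1000
d = (377.29 - 27.353) / 72.757 * 1000
d = 4809.7 m


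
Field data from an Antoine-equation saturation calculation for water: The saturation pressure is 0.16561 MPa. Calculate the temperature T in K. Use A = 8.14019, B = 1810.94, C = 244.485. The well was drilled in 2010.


T = B / (A - log10(P_sat * 760 / 0.101325)) - C
T = 1810.94 / (8.14019 - log10(0.16561 * 760 / 0.101325)) - 244.485
T = 114.4008 deg C
Convert to K: 114.4008 + 273.15 = 387.55 K
T = 387.55 K


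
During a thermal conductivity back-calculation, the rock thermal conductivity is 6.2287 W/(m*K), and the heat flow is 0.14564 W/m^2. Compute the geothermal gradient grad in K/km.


grad = q / k * 1000
grad = 0.14564 / 6.2287 * 1000
grad = 23.38209 deg C/km
Convert: 23.38209 deg C/km * 1.0 = 23.382 K/km
grad = 23.382 K/km


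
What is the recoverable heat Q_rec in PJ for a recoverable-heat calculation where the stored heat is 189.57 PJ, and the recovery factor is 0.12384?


Q_rec = Q_s * RF
Q_rec = 189.57 * 0.12384
Q_rec = 23.476 PJ


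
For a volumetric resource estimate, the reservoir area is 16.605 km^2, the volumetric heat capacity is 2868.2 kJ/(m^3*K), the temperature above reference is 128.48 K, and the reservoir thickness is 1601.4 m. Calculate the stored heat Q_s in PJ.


Step 1: Vr = A*1e6*hr = 16.605*1e6*1601.4 = 2.659125e+10 m^3
Step 2: Q_s = Vr*rhoc*dT/1e12 = 2.659125e+10*2868.2*128.48/1e12 = 9799.0 PJ
Q_s = 9799.0 PJ


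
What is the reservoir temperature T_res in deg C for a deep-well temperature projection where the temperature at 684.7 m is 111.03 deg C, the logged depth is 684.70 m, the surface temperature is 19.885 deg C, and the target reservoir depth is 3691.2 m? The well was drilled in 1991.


Step 1: grad = (T_d1 - T_surf)/d1 * 1000 = (111.03 - 19.885)/684.7 * 1000 = 133.1167 deg C/km
Step 2: T_res = T_surf + grad*d2/1000 = 19.885 + 133.1167*3691.2/1000 = 511.25 deg C
T_res = 511.25 deg C


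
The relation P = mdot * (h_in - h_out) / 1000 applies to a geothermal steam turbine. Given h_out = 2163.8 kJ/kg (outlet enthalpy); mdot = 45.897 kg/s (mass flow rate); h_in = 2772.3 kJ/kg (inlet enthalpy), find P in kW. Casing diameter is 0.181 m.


P = mdot * (h_in - h_out) / 1000
P = 45.897 * (2772.3 - 2163.8) / 1000
P = 27.92832 MW
Convert: 27.92832 MW * 1000.0 = 27928 kW
P = 27928 kW


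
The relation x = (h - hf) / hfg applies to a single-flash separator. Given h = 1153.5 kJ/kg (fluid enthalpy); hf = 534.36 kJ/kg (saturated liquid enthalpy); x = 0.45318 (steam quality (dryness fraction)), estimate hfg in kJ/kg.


hfg = (h - hf) / x
hfg = (1153.5 - 534.36) / 0.45318
hfg = 1366.2 kJ/kg


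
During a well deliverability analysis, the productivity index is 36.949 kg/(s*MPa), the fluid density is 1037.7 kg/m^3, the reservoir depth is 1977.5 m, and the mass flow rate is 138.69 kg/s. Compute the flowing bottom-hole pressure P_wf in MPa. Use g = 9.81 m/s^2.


Step 1: P_i = rho*g*h/1e6 = 1037.7*9.81*1977.5/1e6 = 20.13063 MPa
Step 2: P_wf = P_i - mdot/PI = 20.13063 - 138.69/36.949 = 16.377 MPa
P_wf = 16.377 MPa


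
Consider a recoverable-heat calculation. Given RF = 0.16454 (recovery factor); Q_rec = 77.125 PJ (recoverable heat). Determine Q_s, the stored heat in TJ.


Q_s = Q_rec / RF
Q_s = 77.125 / 0.16454
Q_s = 468.7310 PJ
Convert: 468.7310 PJ * 1000.0 = 4.6873e+05 TJ
Q_s = 4.6873e+05 TJ


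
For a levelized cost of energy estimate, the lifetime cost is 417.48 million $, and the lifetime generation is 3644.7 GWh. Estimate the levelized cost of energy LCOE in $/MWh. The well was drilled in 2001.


LCOE = C_tot / E_tot * 100
LCOE = 417.48 / 3644.7 * 100
LCOE = 11.45444 cents/kWh
Convert: 11.45444 cents/kWh * 10.0 = 114.54 $/MWh
LCOE = 114.54 $/MWh


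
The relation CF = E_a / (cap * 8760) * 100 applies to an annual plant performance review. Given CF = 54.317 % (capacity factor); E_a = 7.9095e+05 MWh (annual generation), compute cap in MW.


cap = E_a / (CF/100 * 8760)
cap = 7.9095e+05 / (54.317/100 * 8760)
cap = 166.23 MW


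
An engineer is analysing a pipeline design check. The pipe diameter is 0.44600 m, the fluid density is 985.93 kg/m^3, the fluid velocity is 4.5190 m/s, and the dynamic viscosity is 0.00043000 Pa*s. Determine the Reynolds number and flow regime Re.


Step 1: Re = rho*vel*D/mu = 985.93*4.519*0.446/0.00043 = 4.6212e+06
Step 2: Re = 4.6212e+06 > 4000, so flow is turbulent.
Re = 4.6212e+06 (turbulent)


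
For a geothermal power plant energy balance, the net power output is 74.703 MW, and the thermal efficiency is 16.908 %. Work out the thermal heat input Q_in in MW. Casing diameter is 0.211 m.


Q_in = W_net / (eta / 100)
Q_in = 74.703 / (16.908 / 100)
Q_in = 441.82 MW


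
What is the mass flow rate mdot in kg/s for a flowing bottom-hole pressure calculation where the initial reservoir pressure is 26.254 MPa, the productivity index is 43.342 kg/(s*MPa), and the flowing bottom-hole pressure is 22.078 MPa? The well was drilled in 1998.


mdot = (P_i - P_wf) * PI
mdot = (26.254 - 22.078) * 43.342
mdot = 181.00 kg/s


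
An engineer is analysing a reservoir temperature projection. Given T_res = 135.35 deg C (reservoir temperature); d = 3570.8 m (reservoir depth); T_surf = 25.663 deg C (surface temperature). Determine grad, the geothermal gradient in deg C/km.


grad = (T_res - T_surf) / d * 1000
grad = (135.35 - 25.663) / 3570.8 * 1000
grad = 30.718 deg C/km


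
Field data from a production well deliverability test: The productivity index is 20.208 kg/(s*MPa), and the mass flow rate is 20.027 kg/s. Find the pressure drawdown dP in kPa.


dP = mdot * 1000 / PI
dP = 20.027 * 1000 / 20.208
dP = 991.04 kPa


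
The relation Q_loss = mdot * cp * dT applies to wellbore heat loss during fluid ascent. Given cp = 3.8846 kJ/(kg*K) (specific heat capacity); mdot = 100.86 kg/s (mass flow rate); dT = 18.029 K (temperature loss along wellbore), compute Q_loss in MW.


Q_loss = mdot * cp * dT
Q_loss = 100.86 * 3.8846 * 18.029
Q_loss = 7063.776 kW
Convert: 7063.776 kW * 0.001 = 7.0638 MW
Q_loss = 7.0638 MW


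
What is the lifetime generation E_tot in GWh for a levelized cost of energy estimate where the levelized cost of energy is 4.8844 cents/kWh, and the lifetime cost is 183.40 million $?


E_tot = C_tot / LCOE * 100
E_tot = 183.40 / 4.8844 * 100
E_tot = 3754.8 GWh


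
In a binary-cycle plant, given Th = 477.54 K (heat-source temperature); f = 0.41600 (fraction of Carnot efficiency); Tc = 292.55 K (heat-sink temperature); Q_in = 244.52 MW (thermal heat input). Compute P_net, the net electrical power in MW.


Step 1: eta = (1 - Tc/Th)*f = (1 - 292.55/477.54)*0.416 = 0.1611506
Step 2: P_net = eta * Q_in = 0.1611506 * 244.52 = 39.405 MW
P_net = 39.405 MW


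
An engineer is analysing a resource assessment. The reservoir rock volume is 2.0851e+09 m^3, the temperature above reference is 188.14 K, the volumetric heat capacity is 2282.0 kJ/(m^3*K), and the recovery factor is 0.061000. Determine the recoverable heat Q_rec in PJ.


Step 1: Q_s = Vr*rhoc*dT/1e12 = 2.0851e+09*2282.0*188.14/1e12 = 895.2074 PJ
Step 2: Q_rec = Q_s * RF = 895.2074 * 0.061 = 54.608 PJ
Q_rec = 54.608 PJ


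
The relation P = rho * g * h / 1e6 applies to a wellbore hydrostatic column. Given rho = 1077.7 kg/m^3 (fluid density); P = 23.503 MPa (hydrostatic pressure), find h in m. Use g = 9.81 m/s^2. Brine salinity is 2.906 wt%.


h = P * 1e6 / (g * rho)
h = 23.503 * 1e6 / (9.81 * 1077.7)
h = 2223.1 m


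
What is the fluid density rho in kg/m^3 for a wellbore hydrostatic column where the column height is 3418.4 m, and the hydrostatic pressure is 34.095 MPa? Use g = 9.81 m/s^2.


rho = P * 1e6 / (g * h)
rho = 34.095 * 1e6 / (9.81 * 3418.4)
rho = 1016.7 kg/m^3


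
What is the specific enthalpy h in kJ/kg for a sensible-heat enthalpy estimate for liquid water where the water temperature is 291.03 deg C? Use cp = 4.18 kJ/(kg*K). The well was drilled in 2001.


h = cp * T
h = 4.18 * 291.03
h = 1216.5 kJ/kg


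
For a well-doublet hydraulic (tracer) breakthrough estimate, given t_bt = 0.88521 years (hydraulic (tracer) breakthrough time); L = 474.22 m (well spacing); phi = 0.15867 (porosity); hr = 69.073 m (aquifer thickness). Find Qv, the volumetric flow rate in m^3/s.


Qv = pi*hr*phi*L^2 / (3*t_bt*365.25*86400)
Qv = pi*69.073*0.15867*474.22^2 / (3*0.88521*365.25*86400)
Qv = 0.092393 m^3/s


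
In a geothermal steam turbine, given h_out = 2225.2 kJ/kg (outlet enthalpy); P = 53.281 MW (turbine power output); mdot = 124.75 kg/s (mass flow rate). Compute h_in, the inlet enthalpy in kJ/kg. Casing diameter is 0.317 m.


h_in = h_out + P * 1000 / mdot
h_in = 2225.2 + 53.281 * 1000 / 124.75
h_in = 2652.3 kJ/kg


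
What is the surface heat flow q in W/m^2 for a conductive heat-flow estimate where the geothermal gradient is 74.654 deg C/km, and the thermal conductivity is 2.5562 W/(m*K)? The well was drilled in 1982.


q = k * grad / 1000
q = 2.5562 * 74.654 / 1000
q = 0.19083 W/m^2


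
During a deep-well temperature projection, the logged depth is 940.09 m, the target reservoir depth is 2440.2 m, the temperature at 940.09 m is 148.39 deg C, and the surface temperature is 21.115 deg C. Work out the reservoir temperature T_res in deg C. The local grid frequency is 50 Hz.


Step 1: grad = (T_d1 - T_surf)/d1 * 1000 = (148.39 - 21.115)/940.09 * 1000 = 135.3860 deg C/km
Step 2: T_res = T_surf + grad*d2/1000 = 21.115 + 135.3860*2440.2/1000 = 351.48 deg C
T_res = 351.48 deg C


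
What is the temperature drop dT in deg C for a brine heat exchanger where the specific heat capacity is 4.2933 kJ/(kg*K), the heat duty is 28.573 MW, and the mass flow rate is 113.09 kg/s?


dT = Q * 1000 / (mdot * cp)
dT = 28.573 * 1000 / (113.09 * 4.2933)
dT = 58.84918 K
Convert (temperature difference, 1 K = 1 deg C): 58.84918 K = 58.84918 deg C
dT = 58.849 deg C


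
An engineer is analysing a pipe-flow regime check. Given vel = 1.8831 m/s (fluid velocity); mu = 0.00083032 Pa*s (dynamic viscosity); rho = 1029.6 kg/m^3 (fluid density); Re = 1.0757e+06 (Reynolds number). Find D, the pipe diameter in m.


D = Re * mu / (rho * vel)
D = 1.0757e+06 * 0.00083032 / (1029.6 * 1.8831)
D = 0.46068 m


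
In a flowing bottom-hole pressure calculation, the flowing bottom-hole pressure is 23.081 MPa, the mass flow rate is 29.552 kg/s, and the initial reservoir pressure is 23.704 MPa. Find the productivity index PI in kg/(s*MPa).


PI = mdot / (P_i - P_wf)
PI = 29.552 / (23.704 - 23.081)
PI = 47.435 kg/(s*MPa)


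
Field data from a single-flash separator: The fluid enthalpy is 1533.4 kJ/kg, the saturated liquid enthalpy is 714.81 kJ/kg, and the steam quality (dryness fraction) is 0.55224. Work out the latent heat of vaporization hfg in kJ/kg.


hfg = (h - hf) / x
hfg = (1533.4 - 714.81) / 0.55224
hfg = 1482.3 kJ/kg


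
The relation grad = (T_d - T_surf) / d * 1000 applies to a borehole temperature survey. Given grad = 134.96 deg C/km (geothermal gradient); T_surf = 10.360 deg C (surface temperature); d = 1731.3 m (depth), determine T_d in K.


T_d = T_surf + grad * d / 1000
T_d = 10.360 + 134.96 * 1731.3 / 1000
T_d = 244.0162 deg C
Convert to K: 244.0162 + 273.15 = 517.17 K
T_d = 517.17 K


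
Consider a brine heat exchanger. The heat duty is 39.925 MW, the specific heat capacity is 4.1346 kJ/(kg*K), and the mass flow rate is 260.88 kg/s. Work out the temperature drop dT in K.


dT = Q * 1000 / (mdot * cp)
dT = 39.925 * 1000 / (260.88 * 4.1346)
dT = 37.014 K


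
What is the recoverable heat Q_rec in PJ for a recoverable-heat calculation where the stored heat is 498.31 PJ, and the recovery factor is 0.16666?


Q_rec = Q_s * RF
Q_rec = 498.31 * 0.16666
Q_rec = 83.048 PJ


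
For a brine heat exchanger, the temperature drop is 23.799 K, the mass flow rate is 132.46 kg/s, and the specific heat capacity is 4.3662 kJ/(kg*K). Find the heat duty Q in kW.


Q = mdot * cp * dT / 1000
Q = 132.46 * 4.3662 * 23.799 / 1000
Q = 13.76408 MW
Convert: 13.76408 MW * 1000.0 = 13764 kW
Q = 13764 kW


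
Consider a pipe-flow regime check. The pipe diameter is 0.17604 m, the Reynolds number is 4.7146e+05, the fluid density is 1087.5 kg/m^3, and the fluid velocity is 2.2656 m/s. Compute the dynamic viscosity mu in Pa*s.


mu = rho * vel * D / Re
mu = 1087.5 * 2.2656 * 0.17604 / 4.7146e+05
mu = 0.00091998 Pa*s


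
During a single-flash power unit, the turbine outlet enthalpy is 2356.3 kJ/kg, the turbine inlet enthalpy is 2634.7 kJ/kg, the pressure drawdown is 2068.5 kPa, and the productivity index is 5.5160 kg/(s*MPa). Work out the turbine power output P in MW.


Step 1: mdot = PI * dP / 1000 = 5.516 * 2068.5 / 1000 = 11.40985 kg/s
Step 2: P = mdot*(h_in - h_out)/1000 = 11.40985*(2634.7 - 2356.3)/1000 = 3.1765 MW
P = 3.1765 MW


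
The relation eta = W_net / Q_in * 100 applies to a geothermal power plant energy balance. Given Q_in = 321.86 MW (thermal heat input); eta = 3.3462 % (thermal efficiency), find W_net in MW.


W_net = eta / 100 * Q_in
W_net = 3.3462 / 100 * 321.86
W_net = 10.770 MW


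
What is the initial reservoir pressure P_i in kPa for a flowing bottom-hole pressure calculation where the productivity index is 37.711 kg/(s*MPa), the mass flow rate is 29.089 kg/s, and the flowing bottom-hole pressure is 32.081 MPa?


P_i = P_wf + mdot / PI
P_i = 32.081 + 29.089 / 37.711
P_i = 32.85237 MPa
Convert: 32.85237 MPa * 1000.0 = 32852 kPa
P_i = 32852 kPa


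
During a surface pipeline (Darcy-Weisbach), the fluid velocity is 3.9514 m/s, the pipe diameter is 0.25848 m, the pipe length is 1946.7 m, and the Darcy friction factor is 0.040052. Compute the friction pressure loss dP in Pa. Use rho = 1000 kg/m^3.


dP = f * (L/D) * (rho*vel^2/2) / 1000
dP = 0.040052 * (1946.7/0.25848) * (1000*3.9514^2/2) / 1000
dP = 2354.877 kPa
Convert: 2354.877 kPa * 1000.0 = 2.3549e+06 Pa
dP = 2.3549e+06 Pa


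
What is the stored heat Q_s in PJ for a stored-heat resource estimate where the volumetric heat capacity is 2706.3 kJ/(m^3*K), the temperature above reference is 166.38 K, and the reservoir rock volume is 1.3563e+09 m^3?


Q_s = Vr * rhoc * dT / 1e12
Q_s = 1.3563e+09 * 2706.3 * 166.38 / 1e12
Q_s = 610.71 PJ


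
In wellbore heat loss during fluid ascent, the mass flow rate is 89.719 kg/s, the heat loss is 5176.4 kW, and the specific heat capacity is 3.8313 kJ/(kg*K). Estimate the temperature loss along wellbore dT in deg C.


dT = Q_loss / (mdot * cp)
dT = 5176.4 / (89.719 * 3.8313)
dT = 15.05904 K
Convert (temperature difference, 1 K = 1 deg C): 15.05904 K = 15.05904 deg C
dT = 15.059 deg C


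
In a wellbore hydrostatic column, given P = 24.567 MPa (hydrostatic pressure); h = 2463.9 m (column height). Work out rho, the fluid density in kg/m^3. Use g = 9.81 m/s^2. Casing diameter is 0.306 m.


rho = P * 1e6 / (g * h)
rho = 24.567 * 1e6 / (9.81 * 2463.9)
rho = 1016.4 kg/m^3


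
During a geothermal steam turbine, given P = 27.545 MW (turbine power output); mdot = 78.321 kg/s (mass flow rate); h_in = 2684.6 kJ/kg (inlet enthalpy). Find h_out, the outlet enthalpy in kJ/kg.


h_out = h_in - P * 1000 / mdot
h_out = 2684.6 - 27.545 * 1000 / 78.321
h_out = 2332.9 kJ/kg


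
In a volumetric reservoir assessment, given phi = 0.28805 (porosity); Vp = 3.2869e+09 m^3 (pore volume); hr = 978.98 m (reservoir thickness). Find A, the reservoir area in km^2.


A = Vp / (1e6 * hr * phi)
A = 3.2869e+09 / (1e6 * 978.98 * 0.28805)
A = 11.656 km^2
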